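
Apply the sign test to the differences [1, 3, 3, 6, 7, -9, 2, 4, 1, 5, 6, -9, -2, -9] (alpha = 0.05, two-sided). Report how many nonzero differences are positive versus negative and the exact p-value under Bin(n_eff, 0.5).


Step 1: Discard zero differences. Original n = 14; n_eff = number of nonzero differences = 14.
Nonzero differences (with sign): +1, +3, +3, +6, +7, -9, +2, +4, +1, +5, +6, -9, -2, -9
Step 2: Count signs: positive = 10, negative = 4.
Step 3: Under H0: P(positive) = 0.5, so the number of positives S ~ Bin(14, 0.5).
Step 4: Two-sided exact p-value = sum of Bin(14,0.5) probabilities at or below the observed probability = 0.179565.
Step 5: alpha = 0.05. fail to reject H0.

n_eff = 14, pos = 10, neg = 4, p = 0.179565, fail to reject H0.


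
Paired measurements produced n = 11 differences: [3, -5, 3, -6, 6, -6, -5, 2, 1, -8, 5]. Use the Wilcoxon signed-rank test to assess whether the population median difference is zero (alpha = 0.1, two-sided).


Step 1: Drop any zero differences (none here) and take |d_i|.
|d| = [3, 5, 3, 6, 6, 6, 5, 2, 1, 8, 5]
Step 2: Midrank |d_i| (ties get averaged ranks).
ranks: |3|->3.5, |5|->6, |3|->3.5, |6|->9, |6|->9, |6|->9, |5|->6, |2|->2, |1|->1, |8|->11, |5|->6
Step 3: Attach original signs; sum ranks with positive sign and with negative sign.
W+ = 3.5 + 3.5 + 9 + 2 + 1 + 6 = 25
W- = 6 + 9 + 9 + 6 + 11 = 41
(Check: W+ + W- = 66 should equal n(n+1)/2 = 66.)
Step 4: Test statistic W = min(W+, W-) = 25.
Step 5: Ties in |d|, so use the tie-corrected normal approximation.
        E[W] = n(n+1)/4 = 11*12/4 = 33.
        Tie groups: |d|=3 (t=2), |d|=5 (t=3), |d|=6 (t=3); sum(t^3 - t) = 54.
        Var[W] = n(n+1)(2n+1)/24 - sum(t^3-t)/48 = 3036/24 - 54/48 = 125.375.
        z = (W - E[W]) / sqrt(Var[W]) = (25 - 33) / 11.1971 = -0.7145.
        Two-sided p = 2*Phi(z) = 0.474936.
Step 6: alpha = 0.1. fail to reject H0.

W+ = 25, W- = 41, W = min = 25, p = 0.474936, fail to reject H0.


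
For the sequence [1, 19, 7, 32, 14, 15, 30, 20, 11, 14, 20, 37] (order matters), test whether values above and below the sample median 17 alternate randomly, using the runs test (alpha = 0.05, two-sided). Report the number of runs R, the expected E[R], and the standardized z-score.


Step 1: Compute median = 17; label A = above, B = below.
Labels in order: BABABBAABBAA  (n_A = 6, n_B = 6)
Step 2: Count runs R = 8.
Step 3: Under H0 (random ordering), E[R] = 2*n_A*n_B/(n_A+n_B) + 1 = 2*6*6/12 + 1 = 7.0000.
        Var[R] = 2*n_A*n_B*(2*n_A*n_B - n_A - n_B) / ((n_A+n_B)^2 * (n_A+n_B-1)) = 4320/1584 = 2.7273.
        SD[R] = 1.6514.
Step 4: Continuity-corrected z = (R - 0.5 - E[R]) / SD[R] = (8 - 0.5 - 7.0000) / 1.6514 = 0.3028.
Step 5: Two-sided p-value via normal approximation = 2*(1 - Phi(|z|)) = 0.762069.
Step 6: alpha = 0.05. fail to reject H0.

R = 8, z = 0.3028, p = 0.762069, fail to reject H0.


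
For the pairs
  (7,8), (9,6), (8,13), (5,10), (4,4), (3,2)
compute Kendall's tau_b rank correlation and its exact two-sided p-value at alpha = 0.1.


Step 1: Enumerate the 15 unordered pairs (i,j) with i<j and classify each by sign(x_j-x_i) * sign(y_j-y_i).
  (1,2):dx=+2,dy=-2->D; (1,3):dx=+1,dy=+5->C; (1,4):dx=-2,dy=+2->D; (1,5):dx=-3,dy=-4->C
  (1,6):dx=-4,dy=-6->C; (2,3):dx=-1,dy=+7->D; (2,4):dx=-4,dy=+4->D; (2,5):dx=-5,dy=-2->C
  (2,6):dx=-6,dy=-4->C; (3,4):dx=-3,dy=-3->C; (3,5):dx=-4,dy=-9->C; (3,6):dx=-5,dy=-11->C
  (4,5):dx=-1,dy=-6->C; (4,6):dx=-2,dy=-8->C; (5,6):dx=-1,dy=-2->C
Step 2: C = 11, D = 4, total pairs = 15.
Step 3: tau = (C - D)/(n(n-1)/2) = (11 - 4)/15 = 0.466667.
Step 4: Exact two-sided p-value (enumerate n! = 720 permutations of y under H0): p = 0.272222.
Step 5: alpha = 0.1. fail to reject H0.

tau_b = 0.4667 (C=11, D=4), p = 0.272222, fail to reject H0.


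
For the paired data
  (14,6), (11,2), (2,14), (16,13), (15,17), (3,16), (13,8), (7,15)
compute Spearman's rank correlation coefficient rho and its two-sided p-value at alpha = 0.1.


Step 1: Rank x and y separately (midranks; no ties here).
rank(x): 14->6, 11->4, 2->1, 16->8, 15->7, 3->2, 13->5, 7->3
rank(y): 6->2, 2->1, 14->5, 13->4, 17->8, 16->7, 8->3, 15->6
Step 2: d_i = R_x(i) - R_y(i); compute d_i^2.
  (6-2)^2=16, (4-1)^2=9, (1-5)^2=16, (8-4)^2=16, (7-8)^2=1, (2-7)^2=25, (5-3)^2=4, (3-6)^2=9
sum(d^2) = 96.
Step 3: rho = 1 - 6*96 / (8*(8^2 - 1)) = 1 - 576/504 = -0.142857.
Step 4: Under H0, t = rho * sqrt((n-2)/(1-rho^2)) = -0.3536 ~ t(6).
Step 5: Two-sided p-value from the t-distribution with 6 df = 0.735765.
Step 6: alpha = 0.1. fail to reject H0.

rho = -0.1429, p = 0.735765, fail to reject H0 at alpha = 0.1.


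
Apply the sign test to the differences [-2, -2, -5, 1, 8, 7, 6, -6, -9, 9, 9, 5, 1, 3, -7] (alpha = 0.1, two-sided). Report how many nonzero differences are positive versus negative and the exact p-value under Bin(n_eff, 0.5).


Step 1: Discard zero differences. Original n = 15; n_eff = number of nonzero differences = 15.
Nonzero differences (with sign): -2, -2, -5, +1, +8, +7, +6, -6, -9, +9, +9, +5, +1, +3, -7
Step 2: Count signs: positive = 9, negative = 6.
Step 3: Under H0: P(positive) = 0.5, so the number of positives S ~ Bin(15, 0.5).
Step 4: Two-sided exact p-value = sum of Bin(15,0.5) probabilities at or below the observed probability = 0.607239.
Step 5: alpha = 0.1. fail to reject H0.

n_eff = 15, pos = 9, neg = 6, p = 0.607239, fail to reject H0.


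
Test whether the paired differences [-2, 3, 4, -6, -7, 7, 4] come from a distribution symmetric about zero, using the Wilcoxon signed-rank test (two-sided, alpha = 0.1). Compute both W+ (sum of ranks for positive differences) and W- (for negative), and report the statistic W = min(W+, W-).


Step 1: Drop any zero differences (none here) and take |d_i|.
|d| = [2, 3, 4, 6, 7, 7, 4]
Step 2: Midrank |d_i| (ties get averaged ranks).
ranks: |2|->1, |3|->2, |4|->3.5, |6|->5, |7|->6.5, |7|->6.5, |4|->3.5
Step 3: Attach original signs; sum ranks with positive sign and with negative sign.
W+ = 2 + 3.5 + 6.5 + 3.5 = 15.5
W- = 1 + 5 + 6.5 = 12.5
(Check: W+ + W- = 28 should equal n(n+1)/2 = 28.)
Step 4: Test statistic W = min(W+, W-) = 12.5.
Step 5: Ties in |d|, so use the tie-corrected normal approximation.
        E[W] = n(n+1)/4 = 7*8/4 = 14.
        Tie groups: |d|=4 (t=2), |d|=7 (t=2); sum(t^3 - t) = 12.
        Var[W] = n(n+1)(2n+1)/24 - sum(t^3-t)/48 = 840/24 - 12/48 = 34.75.
        z = (W - E[W]) / sqrt(Var[W]) = (12.5 - 14) / 5.8949 = -0.2545.
        Two-sided p = 2*Phi(z) = 0.799143.
Step 6: alpha = 0.1. fail to reject H0.

W+ = 15.5, W- = 12.5, W = min = 12.5, p = 0.799143, fail to reject H0.


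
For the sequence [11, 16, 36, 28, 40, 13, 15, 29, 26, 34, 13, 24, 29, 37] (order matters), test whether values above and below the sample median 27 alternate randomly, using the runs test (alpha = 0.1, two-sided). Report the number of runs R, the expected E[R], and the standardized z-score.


Step 1: Compute median = 27; label A = above, B = below.
Labels in order: BBAAABBABABBAA  (n_A = 7, n_B = 7)
Step 2: Count runs R = 8.
Step 3: Under H0 (random ordering), E[R] = 2*n_A*n_B/(n_A+n_B) + 1 = 2*7*7/14 + 1 = 8.0000.
        Var[R] = 2*n_A*n_B*(2*n_A*n_B - n_A - n_B) / ((n_A+n_B)^2 * (n_A+n_B-1)) = 8232/2548 = 3.2308.
        SD[R] = 1.7974.
Step 4: R = E[R], so z = 0 with no continuity correction.
Step 5: Two-sided p-value via normal approximation = 2*(1 - Phi(|z|)) = 1.000000.
Step 6: alpha = 0.1. fail to reject H0.

R = 8, z = 0.0000, p = 1.000000, fail to reject H0.


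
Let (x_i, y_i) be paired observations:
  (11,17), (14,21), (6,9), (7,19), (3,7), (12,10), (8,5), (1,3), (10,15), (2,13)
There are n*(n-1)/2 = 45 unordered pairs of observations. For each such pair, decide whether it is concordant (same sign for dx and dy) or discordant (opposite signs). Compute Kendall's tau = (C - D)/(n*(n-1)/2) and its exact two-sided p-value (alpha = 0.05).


Step 1: Enumerate the 45 unordered pairs (i,j) with i<j and classify each by sign(x_j-x_i) * sign(y_j-y_i).
  (1,2):dx=+3,dy=+4->C; (1,3):dx=-5,dy=-8->C; (1,4):dx=-4,dy=+2->D; (1,5):dx=-8,dy=-10->C
  (1,6):dx=+1,dy=-7->D; (1,7):dx=-3,dy=-12->C; (1,8):dx=-10,dy=-14->C; (1,9):dx=-1,dy=-2->C
  (1,10):dx=-9,dy=-4->C; (2,3):dx=-8,dy=-12->C; (2,4):dx=-7,dy=-2->C; (2,5):dx=-11,dy=-14->C
  (2,6):dx=-2,dy=-11->C; (2,7):dx=-6,dy=-16->C; (2,8):dx=-13,dy=-18->C; (2,9):dx=-4,dy=-6->C
  (2,10):dx=-12,dy=-8->C; (3,4):dx=+1,dy=+10->C; (3,5):dx=-3,dy=-2->C; (3,6):dx=+6,dy=+1->C
  (3,7):dx=+2,dy=-4->D; (3,8):dx=-5,dy=-6->C; (3,9):dx=+4,dy=+6->C; (3,10):dx=-4,dy=+4->D
  (4,5):dx=-4,dy=-12->C; (4,6):dx=+5,dy=-9->D; (4,7):dx=+1,dy=-14->D; (4,8):dx=-6,dy=-16->C
  (4,9):dx=+3,dy=-4->D; (4,10):dx=-5,dy=-6->C; (5,6):dx=+9,dy=+3->C; (5,7):dx=+5,dy=-2->D
  (5,8):dx=-2,dy=-4->C; (5,9):dx=+7,dy=+8->C; (5,10):dx=-1,dy=+6->D; (6,7):dx=-4,dy=-5->C
  (6,8):dx=-11,dy=-7->C; (6,9):dx=-2,dy=+5->D; (6,10):dx=-10,dy=+3->D; (7,8):dx=-7,dy=-2->C
  (7,9):dx=+2,dy=+10->C; (7,10):dx=-6,dy=+8->D; (8,9):dx=+9,dy=+12->C; (8,10):dx=+1,dy=+10->C
  (9,10):dx=-8,dy=-2->C
Step 2: C = 33, D = 12, total pairs = 45.
Step 3: tau = (C - D)/(n(n-1)/2) = (33 - 12)/45 = 0.466667.
Step 4: Exact two-sided p-value (enumerate n! = 3628800 permutations of y under H0): p = 0.072550.
Step 5: alpha = 0.05. fail to reject H0.

tau_b = 0.4667 (C=33, D=12), p = 0.072550, fail to reject H0.


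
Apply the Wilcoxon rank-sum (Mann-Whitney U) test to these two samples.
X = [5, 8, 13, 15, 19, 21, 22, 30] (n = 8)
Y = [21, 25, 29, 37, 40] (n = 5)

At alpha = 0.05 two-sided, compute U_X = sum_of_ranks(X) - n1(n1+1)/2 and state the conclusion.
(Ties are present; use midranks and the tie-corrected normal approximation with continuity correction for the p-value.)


Step 1: Combine and sort all 13 observations; assign midranks.
sorted (value, group): (5,X), (8,X), (13,X), (15,X), (19,X), (21,X), (21,Y), (22,X), (25,Y), (29,Y), (30,X), (37,Y), (40,Y)
ranks: 5->1, 8->2, 13->3, 15->4, 19->5, 21->6.5, 21->6.5, 22->8, 25->9, 29->10, 30->11, 37->12, 40->13
Step 2: Rank sum for X: R1 = 1 + 2 + 3 + 4 + 5 + 6.5 + 8 + 11 = 40.5.
Step 3: U_X = R1 - n1(n1+1)/2 = 40.5 - 8*9/2 = 40.5 - 36 = 4.5.
       U_Y = n1*n2 - U_X = 40 - 4.5 = 35.5.
Step 4: Ties are present, so use the tie-corrected normal approximation (with continuity correction) for the p-value.
Step 5: p-value = 0.027892; compare to alpha = 0.05. reject H0.

U_X = 4.5, p = 0.027892, reject H0 at alpha = 0.05.


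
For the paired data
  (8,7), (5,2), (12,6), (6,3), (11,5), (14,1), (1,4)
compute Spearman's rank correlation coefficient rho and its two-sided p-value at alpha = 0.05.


Step 1: Rank x and y separately (midranks; no ties here).
rank(x): 8->4, 5->2, 12->6, 6->3, 11->5, 14->7, 1->1
rank(y): 7->7, 2->2, 6->6, 3->3, 5->5, 1->1, 4->4
Step 2: d_i = R_x(i) - R_y(i); compute d_i^2.
  (4-7)^2=9, (2-2)^2=0, (6-6)^2=0, (3-3)^2=0, (5-5)^2=0, (7-1)^2=36, (1-4)^2=9
sum(d^2) = 54.
Step 3: rho = 1 - 6*54 / (7*(7^2 - 1)) = 1 - 324/336 = 0.035714.
Step 4: Under H0, t = rho * sqrt((n-2)/(1-rho^2)) = 0.0799 ~ t(5).
Step 5: Two-sided p-value from the t-distribution with 5 df = 0.939408.
Step 6: alpha = 0.05. fail to reject H0.

rho = 0.0357, p = 0.939408, fail to reject H0 at alpha = 0.05.


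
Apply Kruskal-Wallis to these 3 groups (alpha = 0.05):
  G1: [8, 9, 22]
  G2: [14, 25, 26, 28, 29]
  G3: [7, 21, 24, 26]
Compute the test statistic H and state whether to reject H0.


Step 1: Combine all N = 12 observations and assign midranks.
sorted (value, group, rank): (7,G3,1), (8,G1,2), (9,G1,3), (14,G2,4), (21,G3,5), (22,G1,6), (24,G3,7), (25,G2,8), (26,G2,9.5), (26,G3,9.5), (28,G2,11), (29,G2,12)
Step 2: Sum ranks within each group.
R_1 = 11 (n_1 = 3)
R_2 = 44.5 (n_2 = 5)
R_3 = 22.5 (n_3 = 4)
Step 3: H = 12/(N(N+1)) * sum(R_i^2/n_i) - 3(N+1)
     = 12/(12*13) * (11^2/3 + 44.5^2/5 + 22.5^2/4) - 3*13
     = 0.076923 * 562.946 - 39
     = 4.303526.
Step 4: Ties present; correction factor C = 1 - 6/(12^3 - 12) = 0.996503. Corrected H = 4.303526 / 0.996503 = 4.318626.
Step 5: Under H0, H ~ chi^2(2); p-value = 0.115404.
Step 6: alpha = 0.05. fail to reject H0.

H = 4.3186, df = 2, p = 0.115404, fail to reject H0.


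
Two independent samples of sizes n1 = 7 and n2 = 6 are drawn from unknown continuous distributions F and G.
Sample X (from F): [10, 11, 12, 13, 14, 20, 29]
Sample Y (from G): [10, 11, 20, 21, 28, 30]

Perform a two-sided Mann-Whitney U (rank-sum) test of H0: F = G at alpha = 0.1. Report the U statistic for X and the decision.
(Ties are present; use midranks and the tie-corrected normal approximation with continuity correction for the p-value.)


Step 1: Combine and sort all 13 observations; assign midranks.
sorted (value, group): (10,X), (10,Y), (11,X), (11,Y), (12,X), (13,X), (14,X), (20,X), (20,Y), (21,Y), (28,Y), (29,X), (30,Y)
ranks: 10->1.5, 10->1.5, 11->3.5, 11->3.5, 12->5, 13->6, 14->7, 20->8.5, 20->8.5, 21->10, 28->11, 29->12, 30->13
Step 2: Rank sum for X: R1 = 1.5 + 3.5 + 5 + 6 + 7 + 8.5 + 12 = 43.5.
Step 3: U_X = R1 - n1(n1+1)/2 = 43.5 - 7*8/2 = 43.5 - 28 = 15.5.
       U_Y = n1*n2 - U_X = 42 - 15.5 = 26.5.
Step 4: Ties are present, so use the tie-corrected normal approximation (with continuity correction) for the p-value.
Step 5: p-value = 0.473221; compare to alpha = 0.1. fail to reject H0.

U_X = 15.5, p = 0.473221, fail to reject H0 at alpha = 0.1.


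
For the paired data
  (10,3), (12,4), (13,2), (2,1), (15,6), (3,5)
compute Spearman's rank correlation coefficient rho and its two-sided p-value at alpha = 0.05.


Step 1: Rank x and y separately (midranks; no ties here).
rank(x): 10->3, 12->4, 13->5, 2->1, 15->6, 3->2
rank(y): 3->3, 4->4, 2->2, 1->1, 6->6, 5->5
Step 2: d_i = R_x(i) - R_y(i); compute d_i^2.
  (3-3)^2=0, (4-4)^2=0, (5-2)^2=9, (1-1)^2=0, (6-6)^2=0, (2-5)^2=9
sum(d^2) = 18.
Step 3: rho = 1 - 6*18 / (6*(6^2 - 1)) = 1 - 108/210 = 0.485714.
Step 4: Under H0, t = rho * sqrt((n-2)/(1-rho^2)) = 1.1113 ~ t(4).
Step 5: Two-sided p-value from the t-distribution with 4 df = 0.328723.
Step 6: alpha = 0.05. fail to reject H0.

rho = 0.4857, p = 0.328723, fail to reject H0 at alpha = 0.05.


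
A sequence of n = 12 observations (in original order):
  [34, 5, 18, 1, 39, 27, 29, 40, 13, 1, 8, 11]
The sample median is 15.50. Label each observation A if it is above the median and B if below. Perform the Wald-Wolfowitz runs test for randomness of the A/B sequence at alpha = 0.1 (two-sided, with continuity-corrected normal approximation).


Step 1: Compute median = 15.50; label A = above, B = below.
Labels in order: ABABAAAABBBB  (n_A = 6, n_B = 6)
Step 2: Count runs R = 6.
Step 3: Under H0 (random ordering), E[R] = 2*n_A*n_B/(n_A+n_B) + 1 = 2*6*6/12 + 1 = 7.0000.
        Var[R] = 2*n_A*n_B*(2*n_A*n_B - n_A - n_B) / ((n_A+n_B)^2 * (n_A+n_B-1)) = 4320/1584 = 2.7273.
        SD[R] = 1.6514.
Step 4: Continuity-corrected z = (R + 0.5 - E[R]) / SD[R] = (6 + 0.5 - 7.0000) / 1.6514 = -0.3028.
Step 5: Two-sided p-value via normal approximation = 2*(1 - Phi(|z|)) = 0.762069.
Step 6: alpha = 0.1. fail to reject H0.

R = 6, z = -0.3028, p = 0.762069, fail to reject H0.


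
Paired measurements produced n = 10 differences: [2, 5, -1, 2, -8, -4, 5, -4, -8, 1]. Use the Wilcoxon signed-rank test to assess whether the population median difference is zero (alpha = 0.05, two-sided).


Step 1: Drop any zero differences (none here) and take |d_i|.
|d| = [2, 5, 1, 2, 8, 4, 5, 4, 8, 1]
Step 2: Midrank |d_i| (ties get averaged ranks).
ranks: |2|->3.5, |5|->7.5, |1|->1.5, |2|->3.5, |8|->9.5, |4|->5.5, |5|->7.5, |4|->5.5, |8|->9.5, |1|->1.5
Step 3: Attach original signs; sum ranks with positive sign and with negative sign.
W+ = 3.5 + 7.5 + 3.5 + 7.5 + 1.5 = 23.5
W- = 1.5 + 9.5 + 5.5 + 5.5 + 9.5 = 31.5
(Check: W+ + W- = 55 should equal n(n+1)/2 = 55.)
Step 4: Test statistic W = min(W+, W-) = 23.5.
Step 5: Ties in |d|, so use the tie-corrected normal approximation.
        E[W] = n(n+1)/4 = 10*11/4 = 27.5.
        Tie groups: |d|=1 (t=2), |d|=2 (t=2), |d|=4 (t=2), |d|=5 (t=2), |d|=8 (t=2); sum(t^3 - t) = 30.
        Var[W] = n(n+1)(2n+1)/24 - sum(t^3-t)/48 = 2310/24 - 30/48 = 95.625.
        z = (W - E[W]) / sqrt(Var[W]) = (23.5 - 27.5) / 9.7788 = -0.4090.
        Two-sided p = 2*Phi(z) = 0.682504.
Step 6: alpha = 0.05. fail to reject H0.

W+ = 23.5, W- = 31.5, W = min = 23.5, p = 0.682504, fail to reject H0.


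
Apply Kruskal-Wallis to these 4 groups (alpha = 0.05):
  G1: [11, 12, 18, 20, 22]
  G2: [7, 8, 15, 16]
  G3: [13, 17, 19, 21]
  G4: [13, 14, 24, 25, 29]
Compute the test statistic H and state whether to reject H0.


Step 1: Combine all N = 18 observations and assign midranks.
sorted (value, group, rank): (7,G2,1), (8,G2,2), (11,G1,3), (12,G1,4), (13,G3,5.5), (13,G4,5.5), (14,G4,7), (15,G2,8), (16,G2,9), (17,G3,10), (18,G1,11), (19,G3,12), (20,G1,13), (21,G3,14), (22,G1,15), (24,G4,16), (25,G4,17), (29,G4,18)
Step 2: Sum ranks within each group.
R_1 = 46 (n_1 = 5)
R_2 = 20 (n_2 = 4)
R_3 = 41.5 (n_3 = 4)
R_4 = 63.5 (n_4 = 5)
Step 3: H = 12/(N(N+1)) * sum(R_i^2/n_i) - 3(N+1)
     = 12/(18*19) * (46^2/5 + 20^2/4 + 41.5^2/4 + 63.5^2/5) - 3*19
     = 0.035088 * 1760.21 - 57
     = 4.761842.
Step 4: Ties present; correction factor C = 1 - 6/(18^3 - 18) = 0.998968. Corrected H = 4.761842 / 0.998968 = 4.766761.
Step 5: Under H0, H ~ chi^2(3); p-value = 0.189695.
Step 6: alpha = 0.05. fail to reject H0.

H = 4.7668, df = 3, p = 0.189695, fail to reject H0.


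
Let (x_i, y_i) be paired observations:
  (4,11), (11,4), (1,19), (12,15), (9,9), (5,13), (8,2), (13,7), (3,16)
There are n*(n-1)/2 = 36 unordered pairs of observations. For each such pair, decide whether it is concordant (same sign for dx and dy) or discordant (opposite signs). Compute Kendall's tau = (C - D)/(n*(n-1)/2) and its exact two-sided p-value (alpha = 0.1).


Step 1: Enumerate the 36 unordered pairs (i,j) with i<j and classify each by sign(x_j-x_i) * sign(y_j-y_i).
  (1,2):dx=+7,dy=-7->D; (1,3):dx=-3,dy=+8->D; (1,4):dx=+8,dy=+4->C; (1,5):dx=+5,dy=-2->D
  (1,6):dx=+1,dy=+2->C; (1,7):dx=+4,dy=-9->D; (1,8):dx=+9,dy=-4->D; (1,9):dx=-1,dy=+5->D
  (2,3):dx=-10,dy=+15->D; (2,4):dx=+1,dy=+11->C; (2,5):dx=-2,dy=+5->D; (2,6):dx=-6,dy=+9->D
  (2,7):dx=-3,dy=-2->C; (2,8):dx=+2,dy=+3->C; (2,9):dx=-8,dy=+12->D; (3,4):dx=+11,dy=-4->D
  (3,5):dx=+8,dy=-10->D; (3,6):dx=+4,dy=-6->D; (3,7):dx=+7,dy=-17->D; (3,8):dx=+12,dy=-12->D
  (3,9):dx=+2,dy=-3->D; (4,5):dx=-3,dy=-6->C; (4,6):dx=-7,dy=-2->C; (4,7):dx=-4,dy=-13->C
  (4,8):dx=+1,dy=-8->D; (4,9):dx=-9,dy=+1->D; (5,6):dx=-4,dy=+4->D; (5,7):dx=-1,dy=-7->C
  (5,8):dx=+4,dy=-2->D; (5,9):dx=-6,dy=+7->D; (6,7):dx=+3,dy=-11->D; (6,8):dx=+8,dy=-6->D
  (6,9):dx=-2,dy=+3->D; (7,8):dx=+5,dy=+5->C; (7,9):dx=-5,dy=+14->D; (8,9):dx=-10,dy=+9->D
Step 2: C = 10, D = 26, total pairs = 36.
Step 3: tau = (C - D)/(n(n-1)/2) = (10 - 26)/36 = -0.444444.
Step 4: Exact two-sided p-value (enumerate n! = 362880 permutations of y under H0): p = 0.119439.
Step 5: alpha = 0.1. fail to reject H0.

tau_b = -0.4444 (C=10, D=26), p = 0.119439, fail to reject H0.


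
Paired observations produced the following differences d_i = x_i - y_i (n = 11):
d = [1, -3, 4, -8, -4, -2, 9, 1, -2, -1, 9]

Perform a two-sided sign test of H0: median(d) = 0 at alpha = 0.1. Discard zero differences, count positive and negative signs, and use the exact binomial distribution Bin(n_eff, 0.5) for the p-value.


Step 1: Discard zero differences. Original n = 11; n_eff = number of nonzero differences = 11.
Nonzero differences (with sign): +1, -3, +4, -8, -4, -2, +9, +1, -2, -1, +9
Step 2: Count signs: positive = 5, negative = 6.
Step 3: Under H0: P(positive) = 0.5, so the number of positives S ~ Bin(11, 0.5).
Step 4: Two-sided exact p-value = sum of Bin(11,0.5) probabilities at or below the observed probability = 1.000000.
Step 5: alpha = 0.1. fail to reject H0.

n_eff = 11, pos = 5, neg = 6, p = 1.000000, fail to reject H0.


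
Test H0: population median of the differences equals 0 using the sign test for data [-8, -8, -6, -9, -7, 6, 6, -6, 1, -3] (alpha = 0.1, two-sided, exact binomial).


Step 1: Discard zero differences. Original n = 10; n_eff = number of nonzero differences = 10.
Nonzero differences (with sign): -8, -8, -6, -9, -7, +6, +6, -6, +1, -3
Step 2: Count signs: positive = 3, negative = 7.
Step 3: Under H0: P(positive) = 0.5, so the number of positives S ~ Bin(10, 0.5).
Step 4: Two-sided exact p-value = sum of Bin(10,0.5) probabilities at or below the observed probability = 0.343750.
Step 5: alpha = 0.1. fail to reject H0.

n_eff = 10, pos = 3, neg = 7, p = 0.343750, fail to reject H0.


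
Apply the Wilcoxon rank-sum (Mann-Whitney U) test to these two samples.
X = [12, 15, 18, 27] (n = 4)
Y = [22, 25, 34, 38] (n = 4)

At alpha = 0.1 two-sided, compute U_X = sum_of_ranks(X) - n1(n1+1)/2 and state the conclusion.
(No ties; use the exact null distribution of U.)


Step 1: Combine and sort all 8 observations; assign midranks.
sorted (value, group): (12,X), (15,X), (18,X), (22,Y), (25,Y), (27,X), (34,Y), (38,Y)
ranks: 12->1, 15->2, 18->3, 22->4, 25->5, 27->6, 34->7, 38->8
Step 2: Rank sum for X: R1 = 1 + 2 + 3 + 6 = 12.
Step 3: U_X = R1 - n1(n1+1)/2 = 12 - 4*5/2 = 12 - 10 = 2.
       U_Y = n1*n2 - U_X = 16 - 2 = 14.
Step 4: No ties, so the exact null distribution of U (based on enumerating the C(8,4) = 70 equally likely rank assignments) gives the two-sided p-value.
Step 5: p-value = 0.114286; compare to alpha = 0.1. fail to reject H0.

U_X = 2, p = 0.114286, fail to reject H0 at alpha = 0.1.


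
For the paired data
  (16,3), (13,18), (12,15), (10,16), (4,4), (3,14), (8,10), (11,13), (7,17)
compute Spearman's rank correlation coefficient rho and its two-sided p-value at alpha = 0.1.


Step 1: Rank x and y separately (midranks; no ties here).
rank(x): 16->9, 13->8, 12->7, 10->5, 4->2, 3->1, 8->4, 11->6, 7->3
rank(y): 3->1, 18->9, 15->6, 16->7, 4->2, 14->5, 10->3, 13->4, 17->8
Step 2: d_i = R_x(i) - R_y(i); compute d_i^2.
  (9-1)^2=64, (8-9)^2=1, (7-6)^2=1, (5-7)^2=4, (2-2)^2=0, (1-5)^2=16, (4-3)^2=1, (6-4)^2=4, (3-8)^2=25
sum(d^2) = 116.
Step 3: rho = 1 - 6*116 / (9*(9^2 - 1)) = 1 - 696/720 = 0.033333.
Step 4: Under H0, t = rho * sqrt((n-2)/(1-rho^2)) = 0.0882 ~ t(7).
Step 5: Two-sided p-value from the t-distribution with 7 df = 0.932157.
Step 6: alpha = 0.1. fail to reject H0.

rho = 0.0333, p = 0.932157, fail to reject H0 at alpha = 0.1.


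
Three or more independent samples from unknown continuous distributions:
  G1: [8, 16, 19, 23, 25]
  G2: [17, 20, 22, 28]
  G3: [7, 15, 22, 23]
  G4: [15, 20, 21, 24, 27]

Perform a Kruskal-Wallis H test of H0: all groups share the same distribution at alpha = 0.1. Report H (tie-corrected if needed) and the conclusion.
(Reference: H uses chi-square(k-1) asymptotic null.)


Step 1: Combine all N = 18 observations and assign midranks.
sorted (value, group, rank): (7,G3,1), (8,G1,2), (15,G3,3.5), (15,G4,3.5), (16,G1,5), (17,G2,6), (19,G1,7), (20,G2,8.5), (20,G4,8.5), (21,G4,10), (22,G2,11.5), (22,G3,11.5), (23,G1,13.5), (23,G3,13.5), (24,G4,15), (25,G1,16), (27,G4,17), (28,G2,18)
Step 2: Sum ranks within each group.
R_1 = 43.5 (n_1 = 5)
R_2 = 44 (n_2 = 4)
R_3 = 29.5 (n_3 = 4)
R_4 = 54 (n_4 = 5)
Step 3: H = 12/(N(N+1)) * sum(R_i^2/n_i) - 3(N+1)
     = 12/(18*19) * (43.5^2/5 + 44^2/4 + 29.5^2/4 + 54^2/5) - 3*19
     = 0.035088 * 1663.21 - 57
     = 1.358333.
Step 4: Ties present; correction factor C = 1 - 24/(18^3 - 18) = 0.995872. Corrected H = 1.358333 / 0.995872 = 1.363964.
Step 5: Under H0, H ~ chi^2(3); p-value = 0.714003.
Step 6: alpha = 0.1. fail to reject H0.

H = 1.3640, df = 3, p = 0.714003, fail to reject H0.


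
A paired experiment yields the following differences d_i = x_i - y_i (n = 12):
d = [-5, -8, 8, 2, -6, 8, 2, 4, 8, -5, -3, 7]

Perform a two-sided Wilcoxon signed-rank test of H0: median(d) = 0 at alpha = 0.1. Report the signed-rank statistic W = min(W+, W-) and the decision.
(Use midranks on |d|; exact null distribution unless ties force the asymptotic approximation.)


Step 1: Drop any zero differences (none here) and take |d_i|.
|d| = [5, 8, 8, 2, 6, 8, 2, 4, 8, 5, 3, 7]
Step 2: Midrank |d_i| (ties get averaged ranks).
ranks: |5|->5.5, |8|->10.5, |8|->10.5, |2|->1.5, |6|->7, |8|->10.5, |2|->1.5, |4|->4, |8|->10.5, |5|->5.5, |3|->3, |7|->8
Step 3: Attach original signs; sum ranks with positive sign and with negative sign.
W+ = 10.5 + 1.5 + 10.5 + 1.5 + 4 + 10.5 + 8 = 46.5
W- = 5.5 + 10.5 + 7 + 5.5 + 3 = 31.5
(Check: W+ + W- = 78 should equal n(n+1)/2 = 78.)
Step 4: Test statistic W = min(W+, W-) = 31.5.
Step 5: Ties in |d|, so use the tie-corrected normal approximation.
        E[W] = n(n+1)/4 = 12*13/4 = 39.
        Tie groups: |d|=2 (t=2), |d|=5 (t=2), |d|=8 (t=4); sum(t^3 - t) = 72.
        Var[W] = n(n+1)(2n+1)/24 - sum(t^3-t)/48 = 3900/24 - 72/48 = 161.
        z = (W - E[W]) / sqrt(Var[W]) = (31.5 - 39) / 12.6886 = -0.5911.
        Two-sided p = 2*Phi(z) = 0.554465.
Step 6: alpha = 0.1. fail to reject H0.

W+ = 46.5, W- = 31.5, W = min = 31.5, p = 0.554465, fail to reject H0.


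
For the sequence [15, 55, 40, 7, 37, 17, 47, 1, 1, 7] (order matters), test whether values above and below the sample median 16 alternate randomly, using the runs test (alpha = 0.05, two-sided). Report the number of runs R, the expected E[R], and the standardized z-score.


Step 1: Compute median = 16; label A = above, B = below.
Labels in order: BAABAAABBB  (n_A = 5, n_B = 5)
Step 2: Count runs R = 5.
Step 3: Under H0 (random ordering), E[R] = 2*n_A*n_B/(n_A+n_B) + 1 = 2*5*5/10 + 1 = 6.0000.
        Var[R] = 2*n_A*n_B*(2*n_A*n_B - n_A - n_B) / ((n_A+n_B)^2 * (n_A+n_B-1)) = 2000/900 = 2.2222.
        SD[R] = 1.4907.
Step 4: Continuity-corrected z = (R + 0.5 - E[R]) / SD[R] = (5 + 0.5 - 6.0000) / 1.4907 = -0.3354.
Step 5: Two-sided p-value via normal approximation = 2*(1 - Phi(|z|)) = 0.737316.
Step 6: alpha = 0.05. fail to reject H0.

R = 5, z = -0.3354, p = 0.737316, fail to reject H0.


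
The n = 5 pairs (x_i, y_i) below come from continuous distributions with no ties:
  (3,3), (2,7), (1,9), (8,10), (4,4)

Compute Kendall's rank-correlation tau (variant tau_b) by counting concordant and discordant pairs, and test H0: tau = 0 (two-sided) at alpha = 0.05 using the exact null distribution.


Step 1: Enumerate the 10 unordered pairs (i,j) with i<j and classify each by sign(x_j-x_i) * sign(y_j-y_i).
  (1,2):dx=-1,dy=+4->D; (1,3):dx=-2,dy=+6->D; (1,4):dx=+5,dy=+7->C; (1,5):dx=+1,dy=+1->C
  (2,3):dx=-1,dy=+2->D; (2,4):dx=+6,dy=+3->C; (2,5):dx=+2,dy=-3->D; (3,4):dx=+7,dy=+1->C
  (3,5):dx=+3,dy=-5->D; (4,5):dx=-4,dy=-6->C
Step 2: C = 5, D = 5, total pairs = 10.
Step 3: tau = (C - D)/(n(n-1)/2) = (5 - 5)/10 = 0.000000.
Step 4: Exact two-sided p-value (enumerate n! = 120 permutations of y under H0): p = 1.000000.
Step 5: alpha = 0.05. fail to reject H0.

tau_b = 0.0000 (C=5, D=5), p = 1.000000, fail to reject H0.


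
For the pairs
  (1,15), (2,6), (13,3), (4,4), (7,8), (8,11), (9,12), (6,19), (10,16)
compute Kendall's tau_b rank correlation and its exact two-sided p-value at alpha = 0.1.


Step 1: Enumerate the 36 unordered pairs (i,j) with i<j and classify each by sign(x_j-x_i) * sign(y_j-y_i).
  (1,2):dx=+1,dy=-9->D; (1,3):dx=+12,dy=-12->D; (1,4):dx=+3,dy=-11->D; (1,5):dx=+6,dy=-7->D
  (1,6):dx=+7,dy=-4->D; (1,7):dx=+8,dy=-3->D; (1,8):dx=+5,dy=+4->C; (1,9):dx=+9,dy=+1->C
  (2,3):dx=+11,dy=-3->D; (2,4):dx=+2,dy=-2->D; (2,5):dx=+5,dy=+2->C; (2,6):dx=+6,dy=+5->C
  (2,7):dx=+7,dy=+6->C; (2,8):dx=+4,dy=+13->C; (2,9):dx=+8,dy=+10->C; (3,4):dx=-9,dy=+1->D
  (3,5):dx=-6,dy=+5->D; (3,6):dx=-5,dy=+8->D; (3,7):dx=-4,dy=+9->D; (3,8):dx=-7,dy=+16->D
  (3,9):dx=-3,dy=+13->D; (4,5):dx=+3,dy=+4->C; (4,6):dx=+4,dy=+7->C; (4,7):dx=+5,dy=+8->C
  (4,8):dx=+2,dy=+15->C; (4,9):dx=+6,dy=+12->C; (5,6):dx=+1,dy=+3->C; (5,7):dx=+2,dy=+4->C
  (5,8):dx=-1,dy=+11->D; (5,9):dx=+3,dy=+8->C; (6,7):dx=+1,dy=+1->C; (6,8):dx=-2,dy=+8->D
  (6,9):dx=+2,dy=+5->C; (7,8):dx=-3,dy=+7->D; (7,9):dx=+1,dy=+4->C; (8,9):dx=+4,dy=-3->D
Step 2: C = 18, D = 18, total pairs = 36.
Step 3: tau = (C - D)/(n(n-1)/2) = (18 - 18)/36 = 0.000000.
Step 4: Exact two-sided p-value (enumerate n! = 362880 permutations of y under H0): p = 1.000000.
Step 5: alpha = 0.1. fail to reject H0.

tau_b = 0.0000 (C=18, D=18), p = 1.000000, fail to reject H0.


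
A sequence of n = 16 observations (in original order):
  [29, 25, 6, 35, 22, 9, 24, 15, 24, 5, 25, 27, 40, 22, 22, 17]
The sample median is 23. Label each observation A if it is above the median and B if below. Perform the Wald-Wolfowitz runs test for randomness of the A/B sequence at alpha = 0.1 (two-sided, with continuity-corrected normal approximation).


Step 1: Compute median = 23; label A = above, B = below.
Labels in order: AABABBABABAAABBB  (n_A = 8, n_B = 8)
Step 2: Count runs R = 10.
Step 3: Under H0 (random ordering), E[R] = 2*n_A*n_B/(n_A+n_B) + 1 = 2*8*8/16 + 1 = 9.0000.
        Var[R] = 2*n_A*n_B*(2*n_A*n_B - n_A - n_B) / ((n_A+n_B)^2 * (n_A+n_B-1)) = 14336/3840 = 3.7333.
        SD[R] = 1.9322.
Step 4: Continuity-corrected z = (R - 0.5 - E[R]) / SD[R] = (10 - 0.5 - 9.0000) / 1.9322 = 0.2588.
Step 5: Two-sided p-value via normal approximation = 2*(1 - Phi(|z|)) = 0.795809.
Step 6: alpha = 0.1. fail to reject H0.

R = 10, z = 0.2588, p = 0.795809, fail to reject H0.


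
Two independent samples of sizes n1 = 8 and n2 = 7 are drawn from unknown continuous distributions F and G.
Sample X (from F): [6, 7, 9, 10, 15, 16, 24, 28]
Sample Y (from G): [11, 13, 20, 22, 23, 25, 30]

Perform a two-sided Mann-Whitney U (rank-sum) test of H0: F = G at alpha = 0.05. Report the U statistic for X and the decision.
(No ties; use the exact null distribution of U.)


Step 1: Combine and sort all 15 observations; assign midranks.
sorted (value, group): (6,X), (7,X), (9,X), (10,X), (11,Y), (13,Y), (15,X), (16,X), (20,Y), (22,Y), (23,Y), (24,X), (25,Y), (28,X), (30,Y)
ranks: 6->1, 7->2, 9->3, 10->4, 11->5, 13->6, 15->7, 16->8, 20->9, 22->10, 23->11, 24->12, 25->13, 28->14, 30->15
Step 2: Rank sum for X: R1 = 1 + 2 + 3 + 4 + 7 + 8 + 12 + 14 = 51.
Step 3: U_X = R1 - n1(n1+1)/2 = 51 - 8*9/2 = 51 - 36 = 15.
       U_Y = n1*n2 - U_X = 56 - 15 = 41.
Step 4: No ties, so the exact null distribution of U (based on enumerating the C(15,8) = 6435 equally likely rank assignments) gives the two-sided p-value.
Step 5: p-value = 0.151981; compare to alpha = 0.05. fail to reject H0.

U_X = 15, p = 0.151981, fail to reject H0 at alpha = 0.05.


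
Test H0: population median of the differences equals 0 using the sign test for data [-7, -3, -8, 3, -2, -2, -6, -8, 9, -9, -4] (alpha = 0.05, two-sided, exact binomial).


Step 1: Discard zero differences. Original n = 11; n_eff = number of nonzero differences = 11.
Nonzero differences (with sign): -7, -3, -8, +3, -2, -2, -6, -8, +9, -9, -4
Step 2: Count signs: positive = 2, negative = 9.
Step 3: Under H0: P(positive) = 0.5, so the number of positives S ~ Bin(11, 0.5).
Step 4: Two-sided exact p-value = sum of Bin(11,0.5) probabilities at or below the observed probability = 0.065430.
Step 5: alpha = 0.05. fail to reject H0.

n_eff = 11, pos = 2, neg = 9, p = 0.065430, fail to reject H0.


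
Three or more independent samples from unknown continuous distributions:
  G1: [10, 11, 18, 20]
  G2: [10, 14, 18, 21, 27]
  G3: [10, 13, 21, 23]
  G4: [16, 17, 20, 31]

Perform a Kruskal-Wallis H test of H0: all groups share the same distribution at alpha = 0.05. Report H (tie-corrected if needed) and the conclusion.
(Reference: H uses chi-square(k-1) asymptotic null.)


Step 1: Combine all N = 17 observations and assign midranks.
sorted (value, group, rank): (10,G1,2), (10,G2,2), (10,G3,2), (11,G1,4), (13,G3,5), (14,G2,6), (16,G4,7), (17,G4,8), (18,G1,9.5), (18,G2,9.5), (20,G1,11.5), (20,G4,11.5), (21,G2,13.5), (21,G3,13.5), (23,G3,15), (27,G2,16), (31,G4,17)
Step 2: Sum ranks within each group.
R_1 = 27 (n_1 = 4)
R_2 = 47 (n_2 = 5)
R_3 = 35.5 (n_3 = 4)
R_4 = 43.5 (n_4 = 4)
Step 3: H = 12/(N(N+1)) * sum(R_i^2/n_i) - 3(N+1)
     = 12/(17*18) * (27^2/4 + 47^2/5 + 35.5^2/4 + 43.5^2/4) - 3*18
     = 0.039216 * 1412.17 - 54
     = 1.379412.
Step 4: Ties present; correction factor C = 1 - 42/(17^3 - 17) = 0.991422. Corrected H = 1.379412 / 0.991422 = 1.391347.
Step 5: Under H0, H ~ chi^2(3); p-value = 0.707564.
Step 6: alpha = 0.05. fail to reject H0.

H = 1.3913, df = 3, p = 0.707564, fail to reject H0.


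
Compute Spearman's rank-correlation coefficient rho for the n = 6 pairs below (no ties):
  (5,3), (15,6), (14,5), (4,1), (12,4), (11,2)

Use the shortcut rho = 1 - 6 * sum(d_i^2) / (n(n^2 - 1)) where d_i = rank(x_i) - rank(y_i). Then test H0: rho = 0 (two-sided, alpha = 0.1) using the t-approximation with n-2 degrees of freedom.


Step 1: Rank x and y separately (midranks; no ties here).
rank(x): 5->2, 15->6, 14->5, 4->1, 12->4, 11->3
rank(y): 3->3, 6->6, 5->5, 1->1, 4->4, 2->2
Step 2: d_i = R_x(i) - R_y(i); compute d_i^2.
  (2-3)^2=1, (6-6)^2=0, (5-5)^2=0, (1-1)^2=0, (4-4)^2=0, (3-2)^2=1
sum(d^2) = 2.
Step 3: rho = 1 - 6*2 / (6*(6^2 - 1)) = 1 - 12/210 = 0.942857.
Step 4: Under H0, t = rho * sqrt((n-2)/(1-rho^2)) = 5.6595 ~ t(4).
Step 5: Two-sided p-value from the t-distribution with 4 df = 0.004805.
Step 6: alpha = 0.1. reject H0.

rho = 0.9429, p = 0.004805, reject H0 at alpha = 0.1.


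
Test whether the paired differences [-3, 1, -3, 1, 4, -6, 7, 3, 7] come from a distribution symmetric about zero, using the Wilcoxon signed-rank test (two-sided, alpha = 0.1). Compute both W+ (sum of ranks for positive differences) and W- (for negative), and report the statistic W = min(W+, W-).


Step 1: Drop any zero differences (none here) and take |d_i|.
|d| = [3, 1, 3, 1, 4, 6, 7, 3, 7]
Step 2: Midrank |d_i| (ties get averaged ranks).
ranks: |3|->4, |1|->1.5, |3|->4, |1|->1.5, |4|->6, |6|->7, |7|->8.5, |3|->4, |7|->8.5
Step 3: Attach original signs; sum ranks with positive sign and with negative sign.
W+ = 1.5 + 1.5 + 6 + 8.5 + 4 + 8.5 = 30
W- = 4 + 4 + 7 = 15
(Check: W+ + W- = 45 should equal n(n+1)/2 = 45.)
Step 4: Test statistic W = min(W+, W-) = 15.
Step 5: Ties in |d|, so use the tie-corrected normal approximation.
        E[W] = n(n+1)/4 = 9*10/4 = 22.5.
        Tie groups: |d|=1 (t=2), |d|=3 (t=3), |d|=7 (t=2); sum(t^3 - t) = 36.
        Var[W] = n(n+1)(2n+1)/24 - sum(t^3-t)/48 = 1710/24 - 36/48 = 70.5.
        z = (W - E[W]) / sqrt(Var[W]) = (15 - 22.5) / 8.3964 = -0.8932.
        Two-sided p = 2*Phi(z) = 0.371730.
Step 6: alpha = 0.1. fail to reject H0.

W+ = 30, W- = 15, W = min = 15, p = 0.371730, fail to reject H0.


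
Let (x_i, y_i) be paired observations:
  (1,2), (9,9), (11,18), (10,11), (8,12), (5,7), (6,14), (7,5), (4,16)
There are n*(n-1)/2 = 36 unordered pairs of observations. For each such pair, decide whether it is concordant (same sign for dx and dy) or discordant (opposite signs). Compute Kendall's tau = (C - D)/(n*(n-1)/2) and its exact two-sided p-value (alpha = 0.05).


Step 1: Enumerate the 36 unordered pairs (i,j) with i<j and classify each by sign(x_j-x_i) * sign(y_j-y_i).
  (1,2):dx=+8,dy=+7->C; (1,3):dx=+10,dy=+16->C; (1,4):dx=+9,dy=+9->C; (1,5):dx=+7,dy=+10->C
  (1,6):dx=+4,dy=+5->C; (1,7):dx=+5,dy=+12->C; (1,8):dx=+6,dy=+3->C; (1,9):dx=+3,dy=+14->C
  (2,3):dx=+2,dy=+9->C; (2,4):dx=+1,dy=+2->C; (2,5):dx=-1,dy=+3->D; (2,6):dx=-4,dy=-2->C
  (2,7):dx=-3,dy=+5->D; (2,8):dx=-2,dy=-4->C; (2,9):dx=-5,dy=+7->D; (3,4):dx=-1,dy=-7->C
  (3,5):dx=-3,dy=-6->C; (3,6):dx=-6,dy=-11->C; (3,7):dx=-5,dy=-4->C; (3,8):dx=-4,dy=-13->C
  (3,9):dx=-7,dy=-2->C; (4,5):dx=-2,dy=+1->D; (4,6):dx=-5,dy=-4->C; (4,7):dx=-4,dy=+3->D
  (4,8):dx=-3,dy=-6->C; (4,9):dx=-6,dy=+5->D; (5,6):dx=-3,dy=-5->C; (5,7):dx=-2,dy=+2->D
  (5,8):dx=-1,dy=-7->C; (5,9):dx=-4,dy=+4->D; (6,7):dx=+1,dy=+7->C; (6,8):dx=+2,dy=-2->D
  (6,9):dx=-1,dy=+9->D; (7,8):dx=+1,dy=-9->D; (7,9):dx=-2,dy=+2->D; (8,9):dx=-3,dy=+11->D
Step 2: C = 23, D = 13, total pairs = 36.
Step 3: tau = (C - D)/(n(n-1)/2) = (23 - 13)/36 = 0.277778.
Step 4: Exact two-sided p-value (enumerate n! = 362880 permutations of y under H0): p = 0.358488.
Step 5: alpha = 0.05. fail to reject H0.

tau_b = 0.2778 (C=23, D=13), p = 0.358488, fail to reject H0.


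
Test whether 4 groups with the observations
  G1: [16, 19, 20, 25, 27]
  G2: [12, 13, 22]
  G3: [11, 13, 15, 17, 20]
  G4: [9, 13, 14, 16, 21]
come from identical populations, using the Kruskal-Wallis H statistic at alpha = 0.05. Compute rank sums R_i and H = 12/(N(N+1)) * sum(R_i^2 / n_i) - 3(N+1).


Step 1: Combine all N = 18 observations and assign midranks.
sorted (value, group, rank): (9,G4,1), (11,G3,2), (12,G2,3), (13,G2,5), (13,G3,5), (13,G4,5), (14,G4,7), (15,G3,8), (16,G1,9.5), (16,G4,9.5), (17,G3,11), (19,G1,12), (20,G1,13.5), (20,G3,13.5), (21,G4,15), (22,G2,16), (25,G1,17), (27,G1,18)
Step 2: Sum ranks within each group.
R_1 = 70 (n_1 = 5)
R_2 = 24 (n_2 = 3)
R_3 = 39.5 (n_3 = 5)
R_4 = 37.5 (n_4 = 5)
Step 3: H = 12/(N(N+1)) * sum(R_i^2/n_i) - 3(N+1)
     = 12/(18*19) * (70^2/5 + 24^2/3 + 39.5^2/5 + 37.5^2/5) - 3*19
     = 0.035088 * 1765.3 - 57
     = 4.940351.
Step 4: Ties present; correction factor C = 1 - 36/(18^3 - 18) = 0.993808. Corrected H = 4.940351 / 0.993808 = 4.971132.
Step 5: Under H0, H ~ chi^2(3); p-value = 0.173923.
Step 6: alpha = 0.05. fail to reject H0.

H = 4.9711, df = 3, p = 0.173923, fail to reject H0.


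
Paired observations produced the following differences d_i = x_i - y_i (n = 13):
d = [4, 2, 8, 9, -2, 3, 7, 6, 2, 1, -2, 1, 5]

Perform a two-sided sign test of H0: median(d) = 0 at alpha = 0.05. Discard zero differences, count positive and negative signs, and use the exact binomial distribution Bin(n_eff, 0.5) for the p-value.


Step 1: Discard zero differences. Original n = 13; n_eff = number of nonzero differences = 13.
Nonzero differences (with sign): +4, +2, +8, +9, -2, +3, +7, +6, +2, +1, -2, +1, +5
Step 2: Count signs: positive = 11, negative = 2.
Step 3: Under H0: P(positive) = 0.5, so the number of positives S ~ Bin(13, 0.5).
Step 4: Two-sided exact p-value = sum of Bin(13,0.5) probabilities at or below the observed probability = 0.022461.
Step 5: alpha = 0.05. reject H0.

n_eff = 13, pos = 11, neg = 2, p = 0.022461, reject H0.


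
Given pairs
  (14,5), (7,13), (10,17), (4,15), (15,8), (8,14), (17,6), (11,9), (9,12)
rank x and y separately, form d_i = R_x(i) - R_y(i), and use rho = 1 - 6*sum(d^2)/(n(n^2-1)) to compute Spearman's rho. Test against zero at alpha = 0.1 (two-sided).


Step 1: Rank x and y separately (midranks; no ties here).
rank(x): 14->7, 7->2, 10->5, 4->1, 15->8, 8->3, 17->9, 11->6, 9->4
rank(y): 5->1, 13->6, 17->9, 15->8, 8->3, 14->7, 6->2, 9->4, 12->5
Step 2: d_i = R_x(i) - R_y(i); compute d_i^2.
  (7-1)^2=36, (2-6)^2=16, (5-9)^2=16, (1-8)^2=49, (8-3)^2=25, (3-7)^2=16, (9-2)^2=49, (6-4)^2=4, (4-5)^2=1
sum(d^2) = 212.
Step 3: rho = 1 - 6*212 / (9*(9^2 - 1)) = 1 - 1272/720 = -0.766667.
Step 4: Under H0, t = rho * sqrt((n-2)/(1-rho^2)) = -3.1593 ~ t(7).
Step 5: Two-sided p-value from the t-distribution with 7 df = 0.015944.
Step 6: alpha = 0.1. reject H0.

rho = -0.7667, p = 0.015944, reject H0 at alpha = 0.1.


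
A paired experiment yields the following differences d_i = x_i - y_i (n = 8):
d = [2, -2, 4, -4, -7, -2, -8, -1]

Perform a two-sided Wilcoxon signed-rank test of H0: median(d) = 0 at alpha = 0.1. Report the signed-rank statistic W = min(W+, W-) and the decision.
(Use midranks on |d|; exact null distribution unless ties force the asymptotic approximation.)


Step 1: Drop any zero differences (none here) and take |d_i|.
|d| = [2, 2, 4, 4, 7, 2, 8, 1]
Step 2: Midrank |d_i| (ties get averaged ranks).
ranks: |2|->3, |2|->3, |4|->5.5, |4|->5.5, |7|->7, |2|->3, |8|->8, |1|->1
Step 3: Attach original signs; sum ranks with positive sign and with negative sign.
W+ = 3 + 5.5 = 8.5
W- = 3 + 5.5 + 7 + 3 + 8 + 1 = 27.5
(Check: W+ + W- = 36 should equal n(n+1)/2 = 36.)
Step 4: Test statistic W = min(W+, W-) = 8.5.
Step 5: Ties in |d|, so use the tie-corrected normal approximation.
        E[W] = n(n+1)/4 = 8*9/4 = 18.
        Tie groups: |d|=2 (t=3), |d|=4 (t=2); sum(t^3 - t) = 30.
        Var[W] = n(n+1)(2n+1)/24 - sum(t^3-t)/48 = 1224/24 - 30/48 = 50.375.
        z = (W - E[W]) / sqrt(Var[W]) = (8.5 - 18) / 7.0975 = -1.3385.
        Two-sided p = 2*Phi(z) = 0.180736.
Step 6: alpha = 0.1. fail to reject H0.

W+ = 8.5, W- = 27.5, W = min = 8.5, p = 0.180736, fail to reject H0.


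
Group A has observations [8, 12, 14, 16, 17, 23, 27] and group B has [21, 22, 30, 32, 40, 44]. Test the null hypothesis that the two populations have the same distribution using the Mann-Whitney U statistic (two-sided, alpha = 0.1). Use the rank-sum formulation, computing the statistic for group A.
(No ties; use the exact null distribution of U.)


Step 1: Combine and sort all 13 observations; assign midranks.
sorted (value, group): (8,X), (12,X), (14,X), (16,X), (17,X), (21,Y), (22,Y), (23,X), (27,X), (30,Y), (32,Y), (40,Y), (44,Y)
ranks: 8->1, 12->2, 14->3, 16->4, 17->5, 21->6, 22->7, 23->8, 27->9, 30->10, 32->11, 40->12, 44->13
Step 2: Rank sum for X: R1 = 1 + 2 + 3 + 4 + 5 + 8 + 9 = 32.
Step 3: U_X = R1 - n1(n1+1)/2 = 32 - 7*8/2 = 32 - 28 = 4.
       U_Y = n1*n2 - U_X = 42 - 4 = 38.
Step 4: No ties, so the exact null distribution of U (based on enumerating the C(13,7) = 1716 equally likely rank assignments) gives the two-sided p-value.
Step 5: p-value = 0.013986; compare to alpha = 0.1. reject H0.

U_X = 4, p = 0.013986, reject H0 at alpha = 0.1.
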